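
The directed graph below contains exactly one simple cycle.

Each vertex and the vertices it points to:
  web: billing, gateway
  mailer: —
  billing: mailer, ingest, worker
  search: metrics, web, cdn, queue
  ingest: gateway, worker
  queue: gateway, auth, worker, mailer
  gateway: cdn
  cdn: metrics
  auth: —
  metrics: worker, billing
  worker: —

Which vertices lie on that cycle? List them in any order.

cdn, ingest, billing, gateway, metrics

DFS with gray/black marking from billing:
billing gray
  mailer gray
  mailer black
  ingest gray
    gateway gray
      cdn gray
        metrics gray
          worker gray
          worker black
          metrics→billing: billing is gray → back edge
Back edge closes the cycle billing → ingest → gateway → cdn → metrics → billing; its vertices are {cdn, ingest, billing, gateway, metrics}.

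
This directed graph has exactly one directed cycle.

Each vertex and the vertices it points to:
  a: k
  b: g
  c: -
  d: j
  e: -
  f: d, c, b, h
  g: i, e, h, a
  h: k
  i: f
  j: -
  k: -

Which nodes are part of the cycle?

DFS with gray/black marking from i:
i gray
  f gray
    d gray
      j gray
      j black
    d black
    c gray
    c black
    b gray
      g gray
        g→i: i is gray → back edge
Back edge closes the cycle i → f → b → g → i; its vertices are {b, f, g, i}.

b, f, g, i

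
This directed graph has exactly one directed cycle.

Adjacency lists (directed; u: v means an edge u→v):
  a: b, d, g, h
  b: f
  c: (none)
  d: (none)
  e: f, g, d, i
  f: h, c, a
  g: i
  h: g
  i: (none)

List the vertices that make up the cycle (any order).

a, b, f

DFS with gray/black marking from f:
f gray
  h gray
    g gray
      i gray
      i black
    g black
  h black
  c gray
  c black
  a gray
    b gray
      b→f: f is gray → back edge
Back edge closes the cycle f → a → b → f; its vertices are {a, b, f}.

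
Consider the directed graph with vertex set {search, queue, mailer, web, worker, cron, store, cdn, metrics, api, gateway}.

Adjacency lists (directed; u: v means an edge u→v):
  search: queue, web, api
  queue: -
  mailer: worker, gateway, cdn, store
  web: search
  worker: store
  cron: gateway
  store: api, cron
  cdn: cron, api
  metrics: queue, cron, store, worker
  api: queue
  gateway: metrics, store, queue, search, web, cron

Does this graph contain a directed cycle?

Yes

DFS with white/gray/black marking, starting from cdn:
cdn gray
  cron gray
    gateway gray
      metrics gray
        queue gray
        queue black
        metrics→cron: cron is gray → back edge
Back edge found, so a cycle exists: cron → gateway → metrics → cron.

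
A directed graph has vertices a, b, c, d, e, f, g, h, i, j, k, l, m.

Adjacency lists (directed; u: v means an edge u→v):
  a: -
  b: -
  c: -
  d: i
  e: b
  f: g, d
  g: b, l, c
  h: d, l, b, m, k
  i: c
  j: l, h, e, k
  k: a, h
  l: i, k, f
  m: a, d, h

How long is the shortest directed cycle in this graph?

2

For each vertex v, BFS finds the shortest path from v back to v.
The shortest such closed walk is h → k → h, length 2.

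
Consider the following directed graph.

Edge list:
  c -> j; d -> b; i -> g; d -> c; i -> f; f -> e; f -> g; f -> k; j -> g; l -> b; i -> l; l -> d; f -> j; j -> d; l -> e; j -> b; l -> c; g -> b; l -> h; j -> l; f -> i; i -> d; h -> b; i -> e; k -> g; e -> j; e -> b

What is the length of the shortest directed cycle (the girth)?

For each vertex v, BFS finds the shortest path from v back to v.
The shortest such closed walk is f → i → f, length 2.

2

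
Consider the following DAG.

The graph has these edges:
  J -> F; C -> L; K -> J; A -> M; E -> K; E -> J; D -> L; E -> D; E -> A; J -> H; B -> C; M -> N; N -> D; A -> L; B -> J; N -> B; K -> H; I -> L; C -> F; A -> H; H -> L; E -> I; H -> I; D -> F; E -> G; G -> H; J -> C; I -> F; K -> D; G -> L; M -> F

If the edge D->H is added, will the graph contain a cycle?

No

Adding D→H creates a cycle iff H can already reach D.
Explore from H: no path reaches D. The graph stays acyclic.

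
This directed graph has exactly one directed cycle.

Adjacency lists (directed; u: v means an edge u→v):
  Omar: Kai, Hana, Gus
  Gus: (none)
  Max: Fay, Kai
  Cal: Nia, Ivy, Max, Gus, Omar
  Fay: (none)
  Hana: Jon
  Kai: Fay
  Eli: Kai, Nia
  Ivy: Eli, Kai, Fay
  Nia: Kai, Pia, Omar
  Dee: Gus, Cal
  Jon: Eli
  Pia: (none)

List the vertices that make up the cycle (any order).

DFS with gray/black marking from Nia:
Nia gray
  Kai gray
    Fay gray
    Fay black
  Kai black
  Pia gray
  Pia black
  Omar gray
    Omar→Kai: Kai black — skip
    Hana gray
      Jon gray
        Eli gray
          Eli→Kai: Kai black — skip
          Eli→Nia: Nia is gray → back edge
Back edge closes the cycle Nia → Omar → Hana → Jon → Eli → Nia; its vertices are {Eli, Jon, Nia, Hana, Omar}.

Eli, Jon, Nia, Hana, Omar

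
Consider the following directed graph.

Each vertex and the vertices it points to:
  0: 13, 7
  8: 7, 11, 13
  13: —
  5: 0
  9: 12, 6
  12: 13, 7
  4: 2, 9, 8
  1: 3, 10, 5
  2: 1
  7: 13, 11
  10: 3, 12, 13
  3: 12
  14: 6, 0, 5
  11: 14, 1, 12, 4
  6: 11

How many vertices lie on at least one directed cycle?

14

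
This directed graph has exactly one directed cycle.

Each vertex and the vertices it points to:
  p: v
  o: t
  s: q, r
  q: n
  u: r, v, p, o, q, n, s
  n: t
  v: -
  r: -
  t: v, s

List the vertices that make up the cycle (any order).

DFS with gray/black marking from s:
s gray
  q gray
    n gray
      t gray
        v gray
        v black
        t→s: s is gray → back edge
Back edge closes the cycle s → q → n → t → s; its vertices are {n, q, s, t}.

n, q, s, t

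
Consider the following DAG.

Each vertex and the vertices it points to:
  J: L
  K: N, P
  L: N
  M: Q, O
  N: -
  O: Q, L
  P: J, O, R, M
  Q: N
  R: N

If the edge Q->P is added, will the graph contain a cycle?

Adding Q→P creates a cycle iff P can already reach Q.
Path from P: P → M → Q.
So P → … → Q → P is a cycle.

Yes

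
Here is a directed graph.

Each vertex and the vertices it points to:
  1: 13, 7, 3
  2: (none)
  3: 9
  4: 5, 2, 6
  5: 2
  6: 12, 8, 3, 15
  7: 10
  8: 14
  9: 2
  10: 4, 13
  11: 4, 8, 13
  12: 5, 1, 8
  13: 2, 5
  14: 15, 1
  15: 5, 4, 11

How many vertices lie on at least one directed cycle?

10

A vertex is on a directed cycle iff it belongs to a strongly connected component of size ≥ 2 (or has a self-loop).
The vertices on cycles are {1, 4, 6, 7, 8, 10, 11, 12, 14, 15} — 10 in total.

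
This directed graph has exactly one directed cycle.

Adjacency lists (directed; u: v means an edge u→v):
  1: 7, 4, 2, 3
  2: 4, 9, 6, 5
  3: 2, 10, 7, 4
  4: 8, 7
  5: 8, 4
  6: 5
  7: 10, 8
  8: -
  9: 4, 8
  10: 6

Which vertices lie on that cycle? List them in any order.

4, 5, 6, 7, 10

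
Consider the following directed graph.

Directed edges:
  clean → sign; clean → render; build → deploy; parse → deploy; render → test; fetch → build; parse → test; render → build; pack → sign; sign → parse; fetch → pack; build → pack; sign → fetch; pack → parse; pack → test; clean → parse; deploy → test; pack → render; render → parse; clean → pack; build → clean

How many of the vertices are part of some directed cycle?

A vertex is on a directed cycle iff it belongs to a strongly connected component of size ≥ 2 (or has a self-loop).
The vertices on cycles are {pack, sign, build, clean, fetch, render} — 6 in total.

6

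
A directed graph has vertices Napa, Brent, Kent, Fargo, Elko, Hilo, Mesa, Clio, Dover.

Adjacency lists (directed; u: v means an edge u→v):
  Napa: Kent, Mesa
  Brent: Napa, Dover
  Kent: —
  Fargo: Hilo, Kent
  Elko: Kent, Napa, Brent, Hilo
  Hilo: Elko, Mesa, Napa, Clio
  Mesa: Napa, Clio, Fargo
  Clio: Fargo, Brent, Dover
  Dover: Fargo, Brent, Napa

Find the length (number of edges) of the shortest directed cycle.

2

For each vertex v, BFS finds the shortest path from v back to v.
The shortest such closed walk is Hilo → Elko → Hilo, length 2.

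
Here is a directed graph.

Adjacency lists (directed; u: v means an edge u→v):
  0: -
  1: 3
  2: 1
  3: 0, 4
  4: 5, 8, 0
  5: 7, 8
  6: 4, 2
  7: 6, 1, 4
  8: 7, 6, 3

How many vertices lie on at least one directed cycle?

8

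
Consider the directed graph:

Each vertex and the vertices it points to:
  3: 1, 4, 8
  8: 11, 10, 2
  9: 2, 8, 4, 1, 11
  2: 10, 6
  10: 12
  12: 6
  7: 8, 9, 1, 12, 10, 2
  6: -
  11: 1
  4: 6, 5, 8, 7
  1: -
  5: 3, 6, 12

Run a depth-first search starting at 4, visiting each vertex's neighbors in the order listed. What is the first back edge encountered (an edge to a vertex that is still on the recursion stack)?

DFS from 4 (visiting each vertex's neighbors in the order listed); mark gray on enter, black on exit:
4 gray
  6 gray
  6 black
  5 gray
    3 gray
      1 gray
      1 black
      3→4: 4 is gray → back edge
First back edge: 3 → 4.

3->4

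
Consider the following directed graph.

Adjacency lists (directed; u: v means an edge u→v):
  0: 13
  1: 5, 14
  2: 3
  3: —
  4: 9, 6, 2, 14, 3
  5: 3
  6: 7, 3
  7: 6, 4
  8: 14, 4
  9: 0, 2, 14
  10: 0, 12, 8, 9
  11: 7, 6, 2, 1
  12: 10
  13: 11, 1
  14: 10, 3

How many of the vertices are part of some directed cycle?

A vertex is on a directed cycle iff it belongs to a strongly connected component of size ≥ 2 (or has a self-loop).
The vertices on cycles are {0, 1, 4, 6, 7, 8, 9, 10, 11, 12, 13, 14} — 12 in total.

12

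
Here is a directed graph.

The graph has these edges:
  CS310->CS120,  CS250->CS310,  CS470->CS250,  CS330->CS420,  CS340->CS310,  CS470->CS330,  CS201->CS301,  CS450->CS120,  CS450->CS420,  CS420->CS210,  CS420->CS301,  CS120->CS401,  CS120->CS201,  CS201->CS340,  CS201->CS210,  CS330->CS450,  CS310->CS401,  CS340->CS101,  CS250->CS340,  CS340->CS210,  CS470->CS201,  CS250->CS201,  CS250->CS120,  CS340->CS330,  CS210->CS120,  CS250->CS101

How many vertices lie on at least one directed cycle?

A vertex is on a directed cycle iff it belongs to a strongly connected component of size ≥ 2 (or has a self-loop).
The vertices on cycles are {CS120, CS201, CS210, CS310, CS330, CS340, CS420, CS450} — 8 in total.

8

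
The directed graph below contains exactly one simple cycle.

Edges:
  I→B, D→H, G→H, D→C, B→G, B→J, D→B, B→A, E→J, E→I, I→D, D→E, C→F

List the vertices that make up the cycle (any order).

D, E, I

DFS with gray/black marking from D:
D gray
  H gray
  H black
  B gray
    G gray
      G→H: H black — skip
    G black
    J gray
    J black
    A gray
    A black
  B black
  E gray
    I gray
      I→B: B black — skip
      I→D: D is gray → back edge
Back edge closes the cycle D → E → I → D; its vertices are {D, E, I}.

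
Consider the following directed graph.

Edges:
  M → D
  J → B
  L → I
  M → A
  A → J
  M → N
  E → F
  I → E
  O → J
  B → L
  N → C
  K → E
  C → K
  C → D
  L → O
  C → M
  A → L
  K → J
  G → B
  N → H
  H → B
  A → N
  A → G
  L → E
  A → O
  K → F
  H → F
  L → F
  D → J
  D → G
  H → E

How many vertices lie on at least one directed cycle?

A vertex is on a directed cycle iff it belongs to a strongly connected component of size ≥ 2 (or has a self-loop).
The vertices on cycles are {A, B, C, J, L, M, N, O} — 8 in total.

8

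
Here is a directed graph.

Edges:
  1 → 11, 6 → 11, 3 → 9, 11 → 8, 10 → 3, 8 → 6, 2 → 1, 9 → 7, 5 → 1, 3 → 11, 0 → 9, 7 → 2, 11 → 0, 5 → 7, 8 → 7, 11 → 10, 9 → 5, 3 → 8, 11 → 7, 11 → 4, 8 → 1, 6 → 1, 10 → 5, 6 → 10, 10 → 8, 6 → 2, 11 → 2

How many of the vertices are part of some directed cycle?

11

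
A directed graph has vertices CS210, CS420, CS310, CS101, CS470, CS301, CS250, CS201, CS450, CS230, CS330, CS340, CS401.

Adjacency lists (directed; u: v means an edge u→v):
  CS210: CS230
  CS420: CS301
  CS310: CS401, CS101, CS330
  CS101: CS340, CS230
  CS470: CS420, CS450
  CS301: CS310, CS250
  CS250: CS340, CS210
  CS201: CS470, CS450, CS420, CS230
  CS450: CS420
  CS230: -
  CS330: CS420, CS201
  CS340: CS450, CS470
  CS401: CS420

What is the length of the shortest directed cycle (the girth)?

4

For each vertex v, BFS finds the shortest path from v back to v.
The shortest such closed walk is CS301 → CS310 → CS401 → CS420 → CS301, length 4.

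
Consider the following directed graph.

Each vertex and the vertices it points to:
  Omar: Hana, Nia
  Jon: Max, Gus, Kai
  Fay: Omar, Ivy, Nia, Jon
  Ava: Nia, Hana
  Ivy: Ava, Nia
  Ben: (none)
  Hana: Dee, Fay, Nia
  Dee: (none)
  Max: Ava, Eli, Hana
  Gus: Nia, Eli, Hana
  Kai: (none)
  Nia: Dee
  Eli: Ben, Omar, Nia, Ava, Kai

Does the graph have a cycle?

DFS with white/gray/black marking, starting from Dee:
Dee gray
Dee black
Omar gray
  Hana gray
    Hana→Dee: Dee black — skip
    Fay gray
      Fay→Omar: Omar is gray → back edge
Back edge found, so a cycle exists: Omar → Hana → Fay → Omar.

Yes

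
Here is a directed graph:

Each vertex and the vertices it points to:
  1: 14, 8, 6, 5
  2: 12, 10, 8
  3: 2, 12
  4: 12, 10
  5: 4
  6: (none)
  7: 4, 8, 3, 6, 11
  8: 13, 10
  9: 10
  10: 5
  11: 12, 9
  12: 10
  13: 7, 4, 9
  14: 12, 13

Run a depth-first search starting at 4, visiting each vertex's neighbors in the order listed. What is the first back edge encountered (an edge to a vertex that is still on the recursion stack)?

5->4

DFS from 4 (visiting each vertex's neighbors in the order listed); mark gray on enter, black on exit:
4 gray
  12 gray
    10 gray
      5 gray
        5→4: 4 is gray → back edge
First back edge: 5 → 4.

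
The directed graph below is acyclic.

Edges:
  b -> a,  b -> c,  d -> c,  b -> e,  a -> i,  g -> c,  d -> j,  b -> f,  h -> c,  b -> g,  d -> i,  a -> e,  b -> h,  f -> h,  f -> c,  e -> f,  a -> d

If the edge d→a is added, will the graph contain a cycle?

Yes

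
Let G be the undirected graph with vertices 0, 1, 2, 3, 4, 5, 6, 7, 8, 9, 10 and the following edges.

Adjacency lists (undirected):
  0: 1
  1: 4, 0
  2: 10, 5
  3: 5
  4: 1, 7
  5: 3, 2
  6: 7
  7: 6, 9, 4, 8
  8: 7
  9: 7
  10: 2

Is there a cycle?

DFS, tracking each vertex's parent; an edge to a visited non-parent vertex closes a cycle.
Start from 3:
visit 3 (parent –)
  visit 5 (parent 3)
    5–3: parent, skip
    visit 2 (parent 5)
      visit 10 (parent 2)
        10–2: parent, skip
      2–5: parent, skip
visit 0 (parent –)
  visit 1 (parent 0)
    visit 4 (parent 1)
      4–1: parent, skip
      visit 7 (parent 4)
        visit 6 (parent 7)
          6–7: parent, skip
        visit 9 (parent 7)
          9–7: parent, skip
        7–4: parent, skip
        visit 8 (parent 7)
          8–7: parent, skip
    1–0: parent, skip
No non-parent visited neighbor found — the graph is a forest.

No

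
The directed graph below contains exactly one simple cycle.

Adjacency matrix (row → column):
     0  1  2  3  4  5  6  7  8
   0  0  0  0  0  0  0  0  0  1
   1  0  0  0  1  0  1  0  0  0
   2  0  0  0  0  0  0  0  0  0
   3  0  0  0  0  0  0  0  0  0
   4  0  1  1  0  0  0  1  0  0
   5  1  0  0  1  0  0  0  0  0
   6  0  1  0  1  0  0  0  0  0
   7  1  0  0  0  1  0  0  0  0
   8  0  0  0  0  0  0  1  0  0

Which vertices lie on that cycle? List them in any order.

0, 1, 5, 6, 8

DFS with gray/black marking from 0:
0 gray
  8 gray
    6 gray
      1 gray
        3 gray
        3 black
        5 gray
          5→3: 3 black — skip
          5→0: 0 is gray → back edge
Back edge closes the cycle 0 → 8 → 6 → 1 → 5 → 0; its vertices are {0, 1, 5, 6, 8}.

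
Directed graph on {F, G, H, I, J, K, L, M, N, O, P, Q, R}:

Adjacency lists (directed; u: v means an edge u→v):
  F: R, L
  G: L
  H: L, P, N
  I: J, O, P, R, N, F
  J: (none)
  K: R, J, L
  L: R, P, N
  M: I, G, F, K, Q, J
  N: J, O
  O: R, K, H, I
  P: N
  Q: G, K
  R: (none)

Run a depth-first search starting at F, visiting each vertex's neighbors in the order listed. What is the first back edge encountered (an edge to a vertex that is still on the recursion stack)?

DFS from F (visiting each vertex's neighbors in the order listed); mark gray on enter, black on exit:
F gray
  R gray
  R black
  L gray
    L→R: R black — skip
    P gray
      N gray
        J gray
        J black
        O gray
          O→R: R black — skip
          K gray
            K→R: R black — skip
            K→J: J black — skip
            K→L: L is gray → back edge
First back edge: K → L.

K->L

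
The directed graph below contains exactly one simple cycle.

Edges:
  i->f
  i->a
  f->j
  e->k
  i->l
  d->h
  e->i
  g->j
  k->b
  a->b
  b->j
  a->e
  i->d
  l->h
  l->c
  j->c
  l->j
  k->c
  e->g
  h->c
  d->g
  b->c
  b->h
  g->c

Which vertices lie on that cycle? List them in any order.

a, e, i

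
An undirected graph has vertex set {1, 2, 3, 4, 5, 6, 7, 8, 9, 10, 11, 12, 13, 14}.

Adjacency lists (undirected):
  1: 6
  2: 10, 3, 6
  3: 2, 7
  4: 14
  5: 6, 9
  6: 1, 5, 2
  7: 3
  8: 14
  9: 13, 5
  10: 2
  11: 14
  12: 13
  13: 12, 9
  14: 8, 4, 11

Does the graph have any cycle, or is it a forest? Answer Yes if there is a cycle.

No

DFS, tracking each vertex's parent; an edge to a visited non-parent vertex closes a cycle.
Start from 4:
visit 4 (parent –)
  visit 14 (parent 4)
    visit 8 (parent 14)
      8–14: parent, skip
    14–4: parent, skip
    visit 11 (parent 14)
      11–14: parent, skip
visit 1 (parent –)
  visit 6 (parent 1)
    6–1: parent, skip
    visit 5 (parent 6)
      5–6: parent, skip
      visit 9 (parent 5)
        visit 13 (parent 9)
          visit 12 (parent 13)
            12–13: parent, skip
          13–9: parent, skip
        9–5: parent, skip
    visit 2 (parent 6)
      visit 10 (parent 2)
        10–2: parent, skip
      visit 3 (parent 2)
        3–2: parent, skip
        visit 7 (parent 3)
          7–3: parent, skip
      2–6: parent, skip
No non-parent visited neighbor found — the graph is a forest.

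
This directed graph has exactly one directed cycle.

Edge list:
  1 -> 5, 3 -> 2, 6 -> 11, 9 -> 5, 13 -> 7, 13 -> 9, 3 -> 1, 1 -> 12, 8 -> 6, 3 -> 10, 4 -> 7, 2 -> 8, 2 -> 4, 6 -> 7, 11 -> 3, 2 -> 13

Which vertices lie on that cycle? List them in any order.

DFS with gray/black marking from 3:
3 gray
  10 gray
  10 black
  1 gray
    5 gray
    5 black
    12 gray
    12 black
  1 black
  2 gray
    13 gray
      9 gray
        9→5: 5 black — skip
      9 black
      7 gray
      7 black
    13 black
    8 gray
      6 gray
        6→7: 7 black — skip
        11 gray
          11→3: 3 is gray → back edge
Back edge closes the cycle 3 → 2 → 8 → 6 → 11 → 3; its vertices are {2, 3, 6, 8, 11}.

2, 3, 6, 8, 11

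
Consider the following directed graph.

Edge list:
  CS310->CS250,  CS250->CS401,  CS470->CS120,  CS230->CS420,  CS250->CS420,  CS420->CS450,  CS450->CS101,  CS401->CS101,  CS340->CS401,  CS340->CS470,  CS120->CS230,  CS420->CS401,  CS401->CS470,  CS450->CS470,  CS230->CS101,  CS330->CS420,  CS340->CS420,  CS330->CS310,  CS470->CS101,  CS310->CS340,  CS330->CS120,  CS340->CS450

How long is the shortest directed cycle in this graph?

5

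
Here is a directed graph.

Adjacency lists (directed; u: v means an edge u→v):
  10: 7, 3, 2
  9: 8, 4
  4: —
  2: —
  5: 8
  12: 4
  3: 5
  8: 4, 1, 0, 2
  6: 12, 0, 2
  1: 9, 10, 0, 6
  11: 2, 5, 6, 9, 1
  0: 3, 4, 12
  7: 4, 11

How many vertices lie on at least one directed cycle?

A vertex is on a directed cycle iff it belongs to a strongly connected component of size ≥ 2 (or has a self-loop).
The vertices on cycles are {0, 1, 3, 5, 6, 7, 8, 9, 10, 11} — 10 in total.

10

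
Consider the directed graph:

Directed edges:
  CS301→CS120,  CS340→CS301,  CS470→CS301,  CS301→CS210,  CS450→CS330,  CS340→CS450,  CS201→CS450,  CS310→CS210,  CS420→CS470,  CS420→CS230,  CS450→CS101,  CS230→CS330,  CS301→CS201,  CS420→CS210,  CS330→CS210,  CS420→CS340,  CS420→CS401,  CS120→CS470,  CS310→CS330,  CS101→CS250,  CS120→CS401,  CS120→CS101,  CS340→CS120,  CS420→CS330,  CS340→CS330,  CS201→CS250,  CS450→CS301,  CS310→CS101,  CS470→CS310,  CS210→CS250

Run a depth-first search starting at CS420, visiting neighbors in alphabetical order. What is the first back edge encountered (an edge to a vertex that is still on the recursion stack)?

CS301→CS120

DFS from CS420 (visiting neighbors in alphabetical order); mark gray on enter, black on exit:
CS420 gray
  CS210 gray
    CS250 gray
    CS250 black
  CS210 black
  CS230 gray
    CS330 gray
      CS330→CS210: CS210 black — skip
    CS330 black
  CS230 black
  CS420→CS330: CS330 black — skip
  CS340 gray
    CS120 gray
      CS101 gray
        CS101→CS250: CS250 black — skip
      CS101 black
      CS401 gray
      CS401 black
      CS470 gray
        CS301 gray
          CS301→CS120: CS120 is gray → back edge
First back edge: CS301 → CS120.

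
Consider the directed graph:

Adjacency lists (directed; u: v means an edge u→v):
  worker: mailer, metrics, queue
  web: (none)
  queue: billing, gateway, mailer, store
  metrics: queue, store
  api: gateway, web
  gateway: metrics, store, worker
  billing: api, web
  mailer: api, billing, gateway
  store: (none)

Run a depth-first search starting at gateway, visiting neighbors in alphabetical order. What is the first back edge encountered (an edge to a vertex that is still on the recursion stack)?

api→gateway

DFS from gateway (visiting neighbors in alphabetical order); mark gray on enter, black on exit:
gateway gray
  metrics gray
    queue gray
      billing gray
        api gray
          api→gateway: gateway is gray → back edge
First back edge: api → gateway.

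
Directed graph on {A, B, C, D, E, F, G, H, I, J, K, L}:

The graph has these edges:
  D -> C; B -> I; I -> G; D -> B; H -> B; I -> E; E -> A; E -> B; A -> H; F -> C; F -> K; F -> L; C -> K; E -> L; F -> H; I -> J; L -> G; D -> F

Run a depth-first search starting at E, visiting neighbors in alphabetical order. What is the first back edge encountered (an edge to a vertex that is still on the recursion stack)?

DFS from E (visiting neighbors in alphabetical order); mark gray on enter, black on exit:
E gray
  A gray
    H gray
      B gray
        I gray
          I→E: E is gray → back edge
First back edge: I → E.

I->E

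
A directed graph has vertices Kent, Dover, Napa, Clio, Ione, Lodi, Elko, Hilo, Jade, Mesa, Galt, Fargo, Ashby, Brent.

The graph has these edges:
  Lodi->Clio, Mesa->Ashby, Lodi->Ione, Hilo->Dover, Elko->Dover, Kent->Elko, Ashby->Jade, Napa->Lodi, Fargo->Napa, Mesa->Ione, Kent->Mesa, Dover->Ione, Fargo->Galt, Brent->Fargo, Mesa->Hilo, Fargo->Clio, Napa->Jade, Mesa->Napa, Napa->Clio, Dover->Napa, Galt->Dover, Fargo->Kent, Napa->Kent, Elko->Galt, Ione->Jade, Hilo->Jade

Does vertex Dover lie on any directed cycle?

Yes

Dover is on a cycle iff Dover can reach itself via ≥1 edge.
Dover → Napa → Kent → Elko → Dover — yes.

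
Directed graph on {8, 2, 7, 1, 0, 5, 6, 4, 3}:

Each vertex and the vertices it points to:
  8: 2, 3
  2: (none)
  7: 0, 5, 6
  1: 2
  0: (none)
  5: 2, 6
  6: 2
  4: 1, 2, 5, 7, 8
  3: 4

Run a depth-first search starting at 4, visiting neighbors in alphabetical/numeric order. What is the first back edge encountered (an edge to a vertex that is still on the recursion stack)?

3→4

DFS from 4 (visiting neighbors in alphabetical/numeric order); mark gray on enter, black on exit:
4 gray
  1 gray
    2 gray
    2 black
  1 black
  4→2: 2 black — skip
  5 gray
    5→2: 2 black — skip
    6 gray
      6→2: 2 black — skip
    6 black
  5 black
  7 gray
    0 gray
    0 black
    7→5: 5 black — skip
    7→6: 6 black — skip
  7 black
  8 gray
    8→2: 2 black — skip
    3 gray
      3→4: 4 is gray → back edge
First back edge: 3 → 4.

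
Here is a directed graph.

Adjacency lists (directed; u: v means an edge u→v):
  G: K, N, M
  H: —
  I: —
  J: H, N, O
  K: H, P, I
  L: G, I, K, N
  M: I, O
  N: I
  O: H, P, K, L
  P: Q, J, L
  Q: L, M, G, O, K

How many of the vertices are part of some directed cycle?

8

A vertex is on a directed cycle iff it belongs to a strongly connected component of size ≥ 2 (or has a self-loop).
The vertices on cycles are {G, J, K, L, M, O, P, Q} — 8 in total.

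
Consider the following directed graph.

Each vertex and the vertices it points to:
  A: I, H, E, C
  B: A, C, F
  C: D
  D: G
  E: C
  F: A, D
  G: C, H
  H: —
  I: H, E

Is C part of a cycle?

Yes

C is on a cycle iff C can reach itself via ≥1 edge.
C → D → G → C — yes.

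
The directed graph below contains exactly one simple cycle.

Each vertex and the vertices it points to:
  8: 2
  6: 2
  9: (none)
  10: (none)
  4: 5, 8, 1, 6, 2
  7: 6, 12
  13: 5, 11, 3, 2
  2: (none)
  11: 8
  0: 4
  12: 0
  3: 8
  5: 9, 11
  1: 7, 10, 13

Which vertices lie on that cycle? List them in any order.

0, 1, 4, 7, 12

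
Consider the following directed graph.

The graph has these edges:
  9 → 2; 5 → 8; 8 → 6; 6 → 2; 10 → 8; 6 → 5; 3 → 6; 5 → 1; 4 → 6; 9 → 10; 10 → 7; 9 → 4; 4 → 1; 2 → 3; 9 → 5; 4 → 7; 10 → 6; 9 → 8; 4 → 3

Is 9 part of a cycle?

9 lies on a cycle iff there is a path from 9 back to itself.
Exploring from 9, it never reaches itself; equivalently, its strongly connected component is a singleton.

No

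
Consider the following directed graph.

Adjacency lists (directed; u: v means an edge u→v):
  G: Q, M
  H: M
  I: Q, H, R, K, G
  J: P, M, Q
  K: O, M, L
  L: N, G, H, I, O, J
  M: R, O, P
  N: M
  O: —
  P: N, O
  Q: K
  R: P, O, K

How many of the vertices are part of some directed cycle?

A vertex is on a directed cycle iff it belongs to a strongly connected component of size ≥ 2 (or has a self-loop).
The vertices on cycles are {G, H, I, J, K, L, M, N, P, Q, R} — 11 in total.

11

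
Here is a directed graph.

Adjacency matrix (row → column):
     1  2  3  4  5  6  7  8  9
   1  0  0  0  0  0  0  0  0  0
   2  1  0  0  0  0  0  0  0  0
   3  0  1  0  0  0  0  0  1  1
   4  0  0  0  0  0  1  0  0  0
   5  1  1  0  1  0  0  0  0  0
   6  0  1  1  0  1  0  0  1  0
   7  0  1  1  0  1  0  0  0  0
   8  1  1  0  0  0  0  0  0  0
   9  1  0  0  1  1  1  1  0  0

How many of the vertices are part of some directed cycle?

A vertex is on a directed cycle iff it belongs to a strongly connected component of size ≥ 2 (or has a self-loop).
The vertices on cycles are {3, 4, 5, 6, 7, 9} — 6 in total.

6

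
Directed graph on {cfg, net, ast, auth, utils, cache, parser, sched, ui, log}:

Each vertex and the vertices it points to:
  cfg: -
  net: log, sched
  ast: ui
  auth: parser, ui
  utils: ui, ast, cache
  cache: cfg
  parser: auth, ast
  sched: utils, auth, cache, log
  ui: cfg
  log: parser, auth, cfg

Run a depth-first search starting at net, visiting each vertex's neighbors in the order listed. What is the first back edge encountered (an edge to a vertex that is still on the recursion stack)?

auth->parser

DFS from net (visiting each vertex's neighbors in the order listed); mark gray on enter, black on exit:
net gray
  log gray
    parser gray
      auth gray
        auth→parser: parser is gray → back edge
First back edge: auth → parser.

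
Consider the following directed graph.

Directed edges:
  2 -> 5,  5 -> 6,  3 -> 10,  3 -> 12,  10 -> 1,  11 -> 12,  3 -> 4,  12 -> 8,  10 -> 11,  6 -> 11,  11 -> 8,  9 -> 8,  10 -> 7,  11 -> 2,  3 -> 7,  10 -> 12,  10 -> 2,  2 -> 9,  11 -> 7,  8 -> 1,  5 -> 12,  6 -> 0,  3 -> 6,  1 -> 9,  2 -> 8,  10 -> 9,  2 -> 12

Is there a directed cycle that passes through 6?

Yes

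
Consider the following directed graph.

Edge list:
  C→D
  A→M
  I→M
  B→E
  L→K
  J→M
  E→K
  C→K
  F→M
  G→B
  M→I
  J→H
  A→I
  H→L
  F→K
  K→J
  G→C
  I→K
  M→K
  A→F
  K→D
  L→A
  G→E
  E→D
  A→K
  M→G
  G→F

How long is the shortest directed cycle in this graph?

2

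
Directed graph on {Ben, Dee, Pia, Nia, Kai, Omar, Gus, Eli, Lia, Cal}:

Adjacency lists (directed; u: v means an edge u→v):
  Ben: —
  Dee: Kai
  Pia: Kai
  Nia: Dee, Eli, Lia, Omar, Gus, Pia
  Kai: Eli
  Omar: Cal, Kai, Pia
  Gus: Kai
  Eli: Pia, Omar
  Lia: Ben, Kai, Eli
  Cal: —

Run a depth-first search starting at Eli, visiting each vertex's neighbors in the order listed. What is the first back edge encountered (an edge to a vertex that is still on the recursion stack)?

Kai→Eli

DFS from Eli (visiting each vertex's neighbors in the order listed); mark gray on enter, black on exit:
Eli gray
  Pia gray
    Kai gray
      Kai→Eli: Eli is gray → back edge
First back edge: Kai → Eli.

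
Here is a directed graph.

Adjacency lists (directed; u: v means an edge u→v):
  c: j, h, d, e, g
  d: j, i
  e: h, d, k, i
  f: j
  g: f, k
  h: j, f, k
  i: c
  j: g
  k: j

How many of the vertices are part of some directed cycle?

A vertex is on a directed cycle iff it belongs to a strongly connected component of size ≥ 2 (or has a self-loop).
The vertices on cycles are {c, d, e, f, g, i, j, k} — 8 in total.

8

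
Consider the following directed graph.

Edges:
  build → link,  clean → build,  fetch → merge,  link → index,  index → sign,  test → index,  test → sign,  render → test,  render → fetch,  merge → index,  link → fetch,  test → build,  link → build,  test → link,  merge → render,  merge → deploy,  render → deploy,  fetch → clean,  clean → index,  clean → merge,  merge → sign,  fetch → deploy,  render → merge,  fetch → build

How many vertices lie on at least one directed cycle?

7

A vertex is on a directed cycle iff it belongs to a strongly connected component of size ≥ 2 (or has a self-loop).
The vertices on cycles are {link, test, build, clean, fetch, merge, render} — 7 in total.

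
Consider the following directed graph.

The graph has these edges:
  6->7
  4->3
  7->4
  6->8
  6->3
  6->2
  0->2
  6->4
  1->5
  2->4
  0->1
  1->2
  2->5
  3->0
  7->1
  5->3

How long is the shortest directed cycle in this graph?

4

For each vertex v, BFS finds the shortest path from v back to v.
The shortest such closed walk is 2 → 4 → 3 → 0 → 2, length 4.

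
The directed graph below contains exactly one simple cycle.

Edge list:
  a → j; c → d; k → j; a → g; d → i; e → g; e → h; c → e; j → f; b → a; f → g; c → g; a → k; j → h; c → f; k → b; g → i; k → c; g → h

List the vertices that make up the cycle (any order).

DFS with gray/black marking from a:
a gray
  g gray
    i gray
    i black
    h gray
    h black
  g black
  k gray
    c gray
      d gray
        d→i: i black — skip
      d black
      c→g: g black — skip
      e gray
        e→g: g black — skip
        e→h: h black — skip
      e black
      f gray
        f→g: g black — skip
      f black
    c black
    b gray
      b→a: a is gray → back edge
Back edge closes the cycle a → k → b → a; its vertices are {a, b, k}.

a, b, k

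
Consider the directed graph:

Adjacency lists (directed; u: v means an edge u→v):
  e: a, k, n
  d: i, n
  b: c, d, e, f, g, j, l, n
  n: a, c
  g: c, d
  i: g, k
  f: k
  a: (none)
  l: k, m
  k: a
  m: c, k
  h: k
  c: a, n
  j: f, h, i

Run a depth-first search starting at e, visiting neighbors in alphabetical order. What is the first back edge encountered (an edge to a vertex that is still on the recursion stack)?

DFS from e (visiting neighbors in alphabetical order); mark gray on enter, black on exit:
e gray
  a gray
  a black
  k gray
    k→a: a black — skip
  k black
  n gray
    n→a: a black — skip
    c gray
      c→a: a black — skip
      c→n: n is gray → back edge
First back edge: c → n.

c->n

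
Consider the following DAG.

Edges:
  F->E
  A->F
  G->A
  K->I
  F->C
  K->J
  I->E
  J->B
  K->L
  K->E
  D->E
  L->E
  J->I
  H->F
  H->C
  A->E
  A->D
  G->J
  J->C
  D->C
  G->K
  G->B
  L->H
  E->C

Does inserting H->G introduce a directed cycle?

Yes

Adding H→G creates a cycle iff G can already reach H.
Path from G: G → K → L → H.
So G → … → H → G is a cycle.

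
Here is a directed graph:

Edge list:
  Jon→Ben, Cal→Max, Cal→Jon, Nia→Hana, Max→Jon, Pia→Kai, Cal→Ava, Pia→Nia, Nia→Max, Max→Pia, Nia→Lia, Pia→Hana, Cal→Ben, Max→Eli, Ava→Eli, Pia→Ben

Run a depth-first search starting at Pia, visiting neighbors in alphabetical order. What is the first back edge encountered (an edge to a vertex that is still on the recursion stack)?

Max→Pia

DFS from Pia (visiting neighbors in alphabetical order); mark gray on enter, black on exit:
Pia gray
  Ben gray
  Ben black
  Hana gray
  Hana black
  Kai gray
  Kai black
  Nia gray
    Nia→Hana: Hana black — skip
    Lia gray
    Lia black
    Max gray
      Eli gray
      Eli black
      Jon gray
        Jon→Ben: Ben black — skip
      Jon black
      Max→Pia: Pia is gray → back edge
First back edge: Max → Pia.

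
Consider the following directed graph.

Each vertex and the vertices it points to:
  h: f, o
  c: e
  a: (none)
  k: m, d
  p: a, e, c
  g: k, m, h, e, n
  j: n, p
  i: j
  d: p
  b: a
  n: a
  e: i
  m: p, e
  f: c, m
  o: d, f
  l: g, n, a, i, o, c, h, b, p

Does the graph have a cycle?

Yes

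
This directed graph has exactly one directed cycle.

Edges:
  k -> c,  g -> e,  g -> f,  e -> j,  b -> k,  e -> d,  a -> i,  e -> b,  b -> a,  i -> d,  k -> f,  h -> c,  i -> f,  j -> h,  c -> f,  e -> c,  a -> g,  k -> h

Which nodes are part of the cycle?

a, b, e, g

DFS with gray/black marking from e:
e gray
  j gray
    h gray
      c gray
        f gray
        f black
      c black
    h black
  j black
  e→c: c black — skip
  b gray
    a gray
      i gray
        i→f: f black — skip
        d gray
        d black
      i black
      g gray
        g→f: f black — skip
        g→e: e is gray → back edge
Back edge closes the cycle e → b → a → g → e; its vertices are {a, b, e, g}.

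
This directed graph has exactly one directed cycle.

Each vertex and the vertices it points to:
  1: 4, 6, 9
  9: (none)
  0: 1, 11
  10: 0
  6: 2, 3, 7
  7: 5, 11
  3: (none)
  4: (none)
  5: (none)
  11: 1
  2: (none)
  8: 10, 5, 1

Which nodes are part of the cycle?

1, 6, 7, 11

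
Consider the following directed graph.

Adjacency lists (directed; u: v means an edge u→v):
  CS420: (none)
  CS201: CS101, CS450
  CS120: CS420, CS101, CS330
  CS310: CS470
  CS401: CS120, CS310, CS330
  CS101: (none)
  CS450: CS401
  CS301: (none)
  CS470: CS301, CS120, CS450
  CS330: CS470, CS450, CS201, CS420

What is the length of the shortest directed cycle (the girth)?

3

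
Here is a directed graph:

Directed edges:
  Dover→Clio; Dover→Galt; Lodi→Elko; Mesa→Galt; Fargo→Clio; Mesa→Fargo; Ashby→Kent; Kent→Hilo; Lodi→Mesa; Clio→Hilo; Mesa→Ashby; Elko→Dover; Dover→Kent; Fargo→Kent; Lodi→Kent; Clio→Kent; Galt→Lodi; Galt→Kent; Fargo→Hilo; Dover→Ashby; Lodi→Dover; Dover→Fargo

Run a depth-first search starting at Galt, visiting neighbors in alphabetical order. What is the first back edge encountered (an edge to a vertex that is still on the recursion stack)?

Dover->Galt

DFS from Galt (visiting neighbors in alphabetical order); mark gray on enter, black on exit:
Galt gray
  Kent gray
    Hilo gray
    Hilo black
  Kent black
  Lodi gray
    Dover gray
      Ashby gray
        Ashby→Kent: Kent black — skip
      Ashby black
      Clio gray
        Clio→Hilo: Hilo black — skip
        Clio→Kent: Kent black — skip
      Clio black
      Fargo gray
        Fargo→Clio: Clio black — skip
        Fargo→Hilo: Hilo black — skip
        Fargo→Kent: Kent black — skip
      Fargo black
      Dover→Galt: Galt is gray → back edge
First back edge: Dover → Galt.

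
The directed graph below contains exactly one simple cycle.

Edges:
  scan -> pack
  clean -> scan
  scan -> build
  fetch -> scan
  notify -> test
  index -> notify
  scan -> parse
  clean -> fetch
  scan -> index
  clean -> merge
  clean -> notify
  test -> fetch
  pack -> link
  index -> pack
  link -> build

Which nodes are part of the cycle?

scan, test, fetch, index, notify

DFS with gray/black marking from fetch:
fetch gray
  scan gray
    index gray
      pack gray
        link gray
          build gray
          build black
        link black
      pack black
      notify gray
        test gray
          test→fetch: fetch is gray → back edge
Back edge closes the cycle fetch → scan → index → notify → test → fetch; its vertices are {scan, test, fetch, index, notify}.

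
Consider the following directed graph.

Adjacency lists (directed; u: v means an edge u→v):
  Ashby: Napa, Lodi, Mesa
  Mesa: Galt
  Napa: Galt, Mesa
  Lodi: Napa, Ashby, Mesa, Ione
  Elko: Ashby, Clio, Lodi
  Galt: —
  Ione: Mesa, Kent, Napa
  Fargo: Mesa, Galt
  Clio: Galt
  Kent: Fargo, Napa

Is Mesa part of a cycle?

Mesa lies on a cycle iff there is a path from Mesa back to itself.
Exploring from Mesa, it never reaches itself; equivalently, its strongly connected component is a singleton.

No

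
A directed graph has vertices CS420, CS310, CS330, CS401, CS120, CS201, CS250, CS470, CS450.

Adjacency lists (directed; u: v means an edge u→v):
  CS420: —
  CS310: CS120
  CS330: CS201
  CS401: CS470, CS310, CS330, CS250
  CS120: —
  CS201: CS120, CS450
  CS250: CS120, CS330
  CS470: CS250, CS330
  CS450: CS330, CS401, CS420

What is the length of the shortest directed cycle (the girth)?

3

For each vertex v, BFS finds the shortest path from v back to v.
The shortest such closed walk is CS450 → CS330 → CS201 → CS450, length 3.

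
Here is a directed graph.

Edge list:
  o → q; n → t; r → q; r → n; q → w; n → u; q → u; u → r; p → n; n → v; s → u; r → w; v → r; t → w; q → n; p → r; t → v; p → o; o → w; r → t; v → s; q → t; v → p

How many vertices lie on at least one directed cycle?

A vertex is on a directed cycle iff it belongs to a strongly connected component of size ≥ 2 (or has a self-loop).
The vertices on cycles are {n, o, p, q, r, s, t, u, v} — 9 in total.

9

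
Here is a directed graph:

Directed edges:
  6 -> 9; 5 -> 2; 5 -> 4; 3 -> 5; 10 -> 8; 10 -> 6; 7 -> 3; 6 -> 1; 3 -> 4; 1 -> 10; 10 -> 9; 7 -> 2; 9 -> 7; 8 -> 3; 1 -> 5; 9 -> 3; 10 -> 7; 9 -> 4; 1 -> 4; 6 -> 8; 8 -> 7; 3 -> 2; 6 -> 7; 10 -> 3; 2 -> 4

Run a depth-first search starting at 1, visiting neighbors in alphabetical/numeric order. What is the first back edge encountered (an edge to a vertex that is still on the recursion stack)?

6→1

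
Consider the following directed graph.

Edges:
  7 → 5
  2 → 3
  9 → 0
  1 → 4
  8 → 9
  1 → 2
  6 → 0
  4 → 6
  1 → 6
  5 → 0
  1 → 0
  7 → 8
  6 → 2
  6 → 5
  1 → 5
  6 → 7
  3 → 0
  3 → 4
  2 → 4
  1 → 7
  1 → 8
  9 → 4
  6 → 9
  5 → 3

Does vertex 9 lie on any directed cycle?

9 is on a cycle iff 9 can reach itself via ≥1 edge.
9 → 4 → 6 → 9 — yes.

Yes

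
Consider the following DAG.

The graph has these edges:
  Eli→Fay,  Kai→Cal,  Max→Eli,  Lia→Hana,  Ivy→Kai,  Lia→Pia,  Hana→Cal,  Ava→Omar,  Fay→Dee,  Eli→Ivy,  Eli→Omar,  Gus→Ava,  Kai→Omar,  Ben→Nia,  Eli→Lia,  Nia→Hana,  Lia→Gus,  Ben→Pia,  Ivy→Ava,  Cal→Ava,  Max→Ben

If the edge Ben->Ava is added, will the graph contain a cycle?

No

Adding Ben→Ava creates a cycle iff Ava can already reach Ben.
Explore from Ava: no path reaches Ben. The graph stays acyclic.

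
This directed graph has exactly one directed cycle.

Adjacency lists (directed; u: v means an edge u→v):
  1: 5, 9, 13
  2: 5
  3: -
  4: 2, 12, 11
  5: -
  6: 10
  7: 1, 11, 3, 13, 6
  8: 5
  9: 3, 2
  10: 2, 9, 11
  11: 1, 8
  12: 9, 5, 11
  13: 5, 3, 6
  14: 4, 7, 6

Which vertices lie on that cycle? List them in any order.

DFS with gray/black marking from 6:
6 gray
  10 gray
    2 gray
      5 gray
      5 black
    2 black
    9 gray
      3 gray
      3 black
      9→2: 2 black — skip
    9 black
    11 gray
      1 gray
        1→5: 5 black — skip
        1→9: 9 black — skip
        13 gray
          13→5: 5 black — skip
          13→3: 3 black — skip
          13→6: 6 is gray → back edge
Back edge closes the cycle 6 → 10 → 11 → 1 → 13 → 6; its vertices are {1, 6, 10, 11, 13}.

1, 6, 10, 11, 13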